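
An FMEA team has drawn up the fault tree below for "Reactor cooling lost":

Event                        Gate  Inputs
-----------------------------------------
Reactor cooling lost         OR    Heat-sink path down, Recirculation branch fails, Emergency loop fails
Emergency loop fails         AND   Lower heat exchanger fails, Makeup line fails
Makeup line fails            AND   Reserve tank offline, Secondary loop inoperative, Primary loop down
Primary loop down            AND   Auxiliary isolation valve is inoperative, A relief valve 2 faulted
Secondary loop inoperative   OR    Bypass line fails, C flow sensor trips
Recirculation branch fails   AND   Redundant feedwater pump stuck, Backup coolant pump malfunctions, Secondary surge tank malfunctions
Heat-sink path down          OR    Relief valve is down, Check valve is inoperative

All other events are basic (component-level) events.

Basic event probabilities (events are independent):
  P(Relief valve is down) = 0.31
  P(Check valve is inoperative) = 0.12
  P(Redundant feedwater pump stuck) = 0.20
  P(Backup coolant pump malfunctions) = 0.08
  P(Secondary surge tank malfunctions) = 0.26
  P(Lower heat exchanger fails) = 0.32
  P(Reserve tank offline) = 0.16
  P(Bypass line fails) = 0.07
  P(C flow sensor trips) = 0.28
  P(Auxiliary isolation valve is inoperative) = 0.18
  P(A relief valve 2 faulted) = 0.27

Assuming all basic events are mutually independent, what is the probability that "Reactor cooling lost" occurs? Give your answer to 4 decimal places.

0.3958

P(Heat-sink path down) [OR] = 1 − (1−0.31) × (1−0.12) = 0.392800
P(Recirculation branch fails) [AND] = 0.20 × 0.08 × 0.26 = 0.004160
P(Secondary loop inoperative) [OR] = 1 − (1−0.07) × (1−0.28) = 0.330400
P(Primary loop down) [AND] = 0.18 × 0.27 = 0.048600
P(Makeup line fails) [AND] = 0.16 × 0.330400 × 0.048600 = 0.002569
P(Emergency loop fails) [AND] = 0.32 × 0.002569 = 0.000822
P(Reactor cooling lost) [OR] = 1 − (1−0.392800) × (1−0.004160) × (1−0.000822) = 0.395823
Rounded to 4 decimal places: P(Reactor cooling lost) ≈ 0.3958.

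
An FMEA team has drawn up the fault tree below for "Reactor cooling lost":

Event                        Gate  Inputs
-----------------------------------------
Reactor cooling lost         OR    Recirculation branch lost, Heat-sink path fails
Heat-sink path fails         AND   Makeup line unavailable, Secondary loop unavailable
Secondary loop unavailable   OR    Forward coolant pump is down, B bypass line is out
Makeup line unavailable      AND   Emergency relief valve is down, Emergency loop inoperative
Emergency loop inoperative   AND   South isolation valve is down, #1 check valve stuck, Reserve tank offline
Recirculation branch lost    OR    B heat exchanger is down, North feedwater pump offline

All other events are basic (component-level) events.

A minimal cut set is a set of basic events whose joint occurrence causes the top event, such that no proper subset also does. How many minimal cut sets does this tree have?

Recirculation branch lost [OR]: union of children's cut sets → 2 cut set(s).
Emergency loop inoperative [AND]: one cut set from each child combined → 1 × 1 × 1 = 1 cut set(s).
Makeup line unavailable [AND]: one cut set from each child combined → 1 × 1 = 1 cut set(s).
Secondary loop unavailable [OR]: union of children's cut sets → 2 cut set(s).
Heat-sink path fails [AND]: one cut set from each child combined → 1 × 2 = 2 cut set(s).
Reactor cooling lost [OR]: union of children's cut sets → 4 cut set(s).
Minimal cut sets: {B heat exchanger is down}; {North feedwater pump offline}; {#1 check valve stuck, Emergency relief valve is down, Forward coolant pump is down, Reserve tank offline, South isolation valve is down}; {#1 check valve stuck, B bypass line is out, Emergency relief valve is down, Reserve tank offline, South isolation valve is down}.

4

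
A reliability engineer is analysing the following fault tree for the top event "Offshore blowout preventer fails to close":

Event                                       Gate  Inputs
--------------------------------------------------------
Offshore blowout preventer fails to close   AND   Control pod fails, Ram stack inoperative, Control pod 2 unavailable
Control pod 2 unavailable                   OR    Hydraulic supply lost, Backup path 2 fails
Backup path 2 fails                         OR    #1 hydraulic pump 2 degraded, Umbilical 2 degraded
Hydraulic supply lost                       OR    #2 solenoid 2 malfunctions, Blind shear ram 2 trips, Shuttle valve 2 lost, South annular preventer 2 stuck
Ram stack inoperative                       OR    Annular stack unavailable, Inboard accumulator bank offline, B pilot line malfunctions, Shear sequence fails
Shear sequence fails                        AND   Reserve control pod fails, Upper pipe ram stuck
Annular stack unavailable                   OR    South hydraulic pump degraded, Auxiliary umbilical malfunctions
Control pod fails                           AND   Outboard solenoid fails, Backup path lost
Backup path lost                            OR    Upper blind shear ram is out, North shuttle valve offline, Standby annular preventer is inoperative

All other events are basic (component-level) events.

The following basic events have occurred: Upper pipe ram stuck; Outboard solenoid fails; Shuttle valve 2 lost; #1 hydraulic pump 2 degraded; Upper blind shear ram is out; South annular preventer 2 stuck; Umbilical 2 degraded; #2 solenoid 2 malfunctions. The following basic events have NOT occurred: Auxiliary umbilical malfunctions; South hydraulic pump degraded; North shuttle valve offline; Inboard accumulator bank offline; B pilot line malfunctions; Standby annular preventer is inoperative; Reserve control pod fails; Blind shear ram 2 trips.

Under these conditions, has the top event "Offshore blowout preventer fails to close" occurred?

Backup path lost [OR]: Upper blind shear ram is out=occurs, North shuttle valve offline=not, Standby annular preventer is inoperative=not → at least one input occurs → occurs.
Control pod fails [AND]: Outboard solenoid fails=occurs, Backup path lost=occurs → all inputs occur → occurs.
Annular stack unavailable [OR]: South hydraulic pump degraded=not, Auxiliary umbilical malfunctions=not → no input occurs → does not occur.
Shear sequence fails [AND]: Reserve control pod fails=not, Upper pipe ram stuck=occurs → not all inputs occur → does not occur.
Ram stack inoperative [OR]: Annular stack unavailable=not, Inboard accumulator bank offline=not, B pilot line malfunctions=not, Shear sequence fails=not → no input occurs → does not occur.
Hydraulic supply lost [OR]: #2 solenoid 2 malfunctions=occurs, Blind shear ram 2 trips=not, Shuttle valve 2 lost=occurs, South annular preventer 2 stuck=occurs → at least one input occurs → occurs.
Backup path 2 fails [OR]: #1 hydraulic pump 2 degraded=occurs, Umbilical 2 degraded=occurs → at least one input occurs → occurs.
Control pod 2 unavailable [OR]: Hydraulic supply lost=occurs, Backup path 2 fails=occurs → at least one input occurs → occurs.
Offshore blowout preventer fails to close [AND]: Control pod fails=occurs, Ram stack inoperative=not, Control pod 2 unavailable=occurs → not all inputs occur → does not occur.

No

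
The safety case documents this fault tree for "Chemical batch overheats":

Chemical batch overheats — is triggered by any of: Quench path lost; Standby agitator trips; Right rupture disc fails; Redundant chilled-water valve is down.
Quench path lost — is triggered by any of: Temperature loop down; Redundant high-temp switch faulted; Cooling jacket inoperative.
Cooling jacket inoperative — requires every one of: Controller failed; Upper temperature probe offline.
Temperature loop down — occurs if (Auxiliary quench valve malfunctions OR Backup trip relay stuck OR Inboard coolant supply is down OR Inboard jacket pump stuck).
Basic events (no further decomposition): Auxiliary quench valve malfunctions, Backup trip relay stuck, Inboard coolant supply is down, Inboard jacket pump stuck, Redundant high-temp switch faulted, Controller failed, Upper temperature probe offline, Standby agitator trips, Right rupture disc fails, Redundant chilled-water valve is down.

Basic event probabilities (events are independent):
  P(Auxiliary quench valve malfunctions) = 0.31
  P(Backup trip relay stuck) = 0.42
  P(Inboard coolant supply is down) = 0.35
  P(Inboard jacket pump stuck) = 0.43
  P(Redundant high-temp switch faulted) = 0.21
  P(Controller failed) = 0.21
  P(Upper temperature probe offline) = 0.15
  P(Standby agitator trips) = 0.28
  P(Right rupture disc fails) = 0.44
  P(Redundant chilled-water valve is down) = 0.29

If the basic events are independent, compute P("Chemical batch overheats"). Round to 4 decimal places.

0.9675

P(Temperature loop down) [OR] = 1 − (1−0.31) × (1−0.42) × (1−0.35) × (1−0.43) = 0.851726
P(Cooling jacket inoperative) [AND] = 0.21 × 0.15 = 0.031500
P(Quench path lost) [OR] = 1 − (1−0.851726) × (1−0.21) × (1−0.031500) = 0.886553
P(Chemical batch overheats) [OR] = 1 − (1−0.886553) × (1−0.28) × (1−0.44) × (1−0.29) = 0.967523
Rounded to 4 decimal places: P(Chemical batch overheats) ≈ 0.9675.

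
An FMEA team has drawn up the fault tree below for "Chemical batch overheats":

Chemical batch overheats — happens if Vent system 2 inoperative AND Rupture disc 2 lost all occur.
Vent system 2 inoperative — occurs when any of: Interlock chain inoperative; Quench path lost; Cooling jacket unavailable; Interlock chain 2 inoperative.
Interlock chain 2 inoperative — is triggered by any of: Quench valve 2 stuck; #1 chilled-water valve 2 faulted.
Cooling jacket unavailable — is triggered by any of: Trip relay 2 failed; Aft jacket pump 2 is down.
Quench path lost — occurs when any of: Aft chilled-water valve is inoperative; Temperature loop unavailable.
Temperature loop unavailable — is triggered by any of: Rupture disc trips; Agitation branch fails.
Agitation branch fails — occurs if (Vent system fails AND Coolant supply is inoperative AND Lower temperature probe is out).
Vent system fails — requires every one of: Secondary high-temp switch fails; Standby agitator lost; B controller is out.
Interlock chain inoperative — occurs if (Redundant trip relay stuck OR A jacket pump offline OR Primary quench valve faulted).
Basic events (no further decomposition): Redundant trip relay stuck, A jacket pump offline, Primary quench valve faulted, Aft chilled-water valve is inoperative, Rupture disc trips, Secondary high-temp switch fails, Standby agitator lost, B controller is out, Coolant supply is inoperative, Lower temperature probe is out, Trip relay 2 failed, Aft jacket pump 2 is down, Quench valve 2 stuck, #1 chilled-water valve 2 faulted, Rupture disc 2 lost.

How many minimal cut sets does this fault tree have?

10

Interlock chain inoperative [OR]: union of children's cut sets → 3 cut set(s).
Vent system fails [AND]: one cut set from each child combined → 1 × 1 × 1 = 1 cut set(s).
Agitation branch fails [AND]: one cut set from each child combined → 1 × 1 × 1 = 1 cut set(s).
Temperature loop unavailable [OR]: union of children's cut sets → 2 cut set(s).
Quench path lost [OR]: union of children's cut sets → 3 cut set(s).
Cooling jacket unavailable [OR]: union of children's cut sets → 2 cut set(s).
Interlock chain 2 inoperative [OR]: union of children's cut sets → 2 cut set(s).
Vent system 2 inoperative [OR]: union of children's cut sets → 10 cut set(s).
Chemical batch overheats [AND]: one cut set from each child combined → 10 × 1 = 10 cut set(s).
Minimal cut sets: {Redundant trip relay stuck, Rupture disc 2 lost}; {A jacket pump offline, Rupture disc 2 lost}; {Primary quench valve faulted, Rupture disc 2 lost}; {Aft chilled-water valve is inoperative, Rupture disc 2 lost}; {Rupture disc 2 lost, Rupture disc trips}; {B controller is out, Coolant supply is inoperative, Lower temperature probe is out, Rupture disc 2 lost, Secondary high-temp switch fails, Standby agitator lost}; {Rupture disc 2 lost, Trip relay 2 failed}; {Aft jacket pump 2 is down, Rupture disc 2 lost}; {Quench valve 2 stuck, Rupture disc 2 lost}; {#1 chilled-water valve 2 faulted, Rupture disc 2 lost}.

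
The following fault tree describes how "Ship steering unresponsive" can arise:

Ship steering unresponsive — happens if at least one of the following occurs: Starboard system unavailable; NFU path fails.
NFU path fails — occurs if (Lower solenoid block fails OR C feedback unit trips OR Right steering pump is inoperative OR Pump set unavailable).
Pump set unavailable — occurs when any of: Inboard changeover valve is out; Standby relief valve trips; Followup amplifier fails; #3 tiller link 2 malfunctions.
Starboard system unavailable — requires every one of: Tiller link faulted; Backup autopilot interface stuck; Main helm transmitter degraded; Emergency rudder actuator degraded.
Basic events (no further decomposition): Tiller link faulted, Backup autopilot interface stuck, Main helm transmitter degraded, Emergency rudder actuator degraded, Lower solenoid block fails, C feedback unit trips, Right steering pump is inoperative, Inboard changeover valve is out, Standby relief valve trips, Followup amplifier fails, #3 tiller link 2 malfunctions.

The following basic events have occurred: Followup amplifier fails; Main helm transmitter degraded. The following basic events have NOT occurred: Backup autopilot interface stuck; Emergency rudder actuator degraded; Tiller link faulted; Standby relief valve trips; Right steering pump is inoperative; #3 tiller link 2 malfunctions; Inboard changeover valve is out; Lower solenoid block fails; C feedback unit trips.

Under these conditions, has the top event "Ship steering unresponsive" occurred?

Starboard system unavailable [AND]: Tiller link faulted=not, Backup autopilot interface stuck=not, Main helm transmitter degraded=occurs, Emergency rudder actuator degraded=not → not all inputs occur → does not occur.
Pump set unavailable [OR]: Inboard changeover valve is out=not, Standby relief valve trips=not, Followup amplifier fails=occurs, #3 tiller link 2 malfunctions=not → at least one input occurs → occurs.
NFU path fails [OR]: Lower solenoid block fails=not, C feedback unit trips=not, Right steering pump is inoperative=not, Pump set unavailable=occurs → at least one input occurs → occurs.
Ship steering unresponsive [OR]: Starboard system unavailable=not, NFU path fails=occurs → at least one input occurs → occurs.

Yes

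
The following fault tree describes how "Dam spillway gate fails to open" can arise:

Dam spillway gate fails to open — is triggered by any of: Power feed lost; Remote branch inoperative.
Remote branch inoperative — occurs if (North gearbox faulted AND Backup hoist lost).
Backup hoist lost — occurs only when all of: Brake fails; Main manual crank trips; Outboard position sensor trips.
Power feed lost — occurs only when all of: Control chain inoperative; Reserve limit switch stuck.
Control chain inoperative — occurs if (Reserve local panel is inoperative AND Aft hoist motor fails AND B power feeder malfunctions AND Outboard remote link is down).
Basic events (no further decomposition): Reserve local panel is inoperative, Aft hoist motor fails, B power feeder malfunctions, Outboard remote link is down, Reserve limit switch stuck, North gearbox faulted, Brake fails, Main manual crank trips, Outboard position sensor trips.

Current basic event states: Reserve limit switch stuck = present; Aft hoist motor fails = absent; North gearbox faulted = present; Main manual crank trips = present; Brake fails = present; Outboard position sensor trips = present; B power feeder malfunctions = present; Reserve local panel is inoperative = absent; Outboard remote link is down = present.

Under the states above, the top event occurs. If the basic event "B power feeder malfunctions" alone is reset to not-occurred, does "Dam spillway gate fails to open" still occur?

Yes

Counterfactual: set "B power feeder malfunctions" to not occurred.
Control chain inoperative [AND]: Reserve local panel is inoperative=not, Aft hoist motor fails=not, B power feeder malfunctions=not, Outboard remote link is down=occurs → not all inputs occur → does not occur.
Power feed lost [AND]: Control chain inoperative=not, Reserve limit switch stuck=occurs → not all inputs occur → does not occur.
Backup hoist lost [AND]: Brake fails=occurs, Main manual crank trips=occurs, Outboard position sensor trips=occurs → all inputs occur → occurs.
Remote branch inoperative [AND]: North gearbox faulted=occurs, Backup hoist lost=occurs → all inputs occur → occurs.
Dam spillway gate fails to open [OR]: Power feed lost=not, Remote branch inoperative=occurs → at least one input occurs → occurs.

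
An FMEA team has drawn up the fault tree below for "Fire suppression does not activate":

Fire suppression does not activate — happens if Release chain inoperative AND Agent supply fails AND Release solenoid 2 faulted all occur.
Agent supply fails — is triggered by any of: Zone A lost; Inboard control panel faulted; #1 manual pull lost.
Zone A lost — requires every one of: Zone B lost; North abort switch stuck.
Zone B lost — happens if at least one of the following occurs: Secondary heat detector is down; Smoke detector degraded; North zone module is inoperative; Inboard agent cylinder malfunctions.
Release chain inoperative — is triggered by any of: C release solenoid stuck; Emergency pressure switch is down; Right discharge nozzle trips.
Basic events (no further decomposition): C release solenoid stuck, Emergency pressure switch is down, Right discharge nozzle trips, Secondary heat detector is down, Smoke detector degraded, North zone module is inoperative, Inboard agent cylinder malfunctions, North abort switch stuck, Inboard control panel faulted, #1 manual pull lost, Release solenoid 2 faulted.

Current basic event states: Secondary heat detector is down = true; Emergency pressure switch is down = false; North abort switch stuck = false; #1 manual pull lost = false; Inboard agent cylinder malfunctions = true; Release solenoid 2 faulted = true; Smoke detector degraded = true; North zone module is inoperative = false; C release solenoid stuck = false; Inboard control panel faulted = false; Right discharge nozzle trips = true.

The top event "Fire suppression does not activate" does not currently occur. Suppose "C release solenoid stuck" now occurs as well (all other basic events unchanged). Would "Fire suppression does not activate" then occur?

No

Counterfactual: set "C release solenoid stuck" to occurred.
Release chain inoperative [OR]: C release solenoid stuck=occurs, Emergency pressure switch is down=not, Right discharge nozzle trips=occurs → at least one input occurs → occurs.
Zone B lost [OR]: Secondary heat detector is down=occurs, Smoke detector degraded=occurs, North zone module is inoperative=not, Inboard agent cylinder malfunctions=occurs → at least one input occurs → occurs.
Zone A lost [AND]: Zone B lost=occurs, North abort switch stuck=not → not all inputs occur → does not occur.
Agent supply fails [OR]: Zone A lost=not, Inboard control panel faulted=not, #1 manual pull lost=not → no input occurs → does not occur.
Fire suppression does not activate [AND]: Release chain inoperative=occurs, Agent supply fails=not, Release solenoid 2 faulted=occurs → not all inputs occur → does not occur.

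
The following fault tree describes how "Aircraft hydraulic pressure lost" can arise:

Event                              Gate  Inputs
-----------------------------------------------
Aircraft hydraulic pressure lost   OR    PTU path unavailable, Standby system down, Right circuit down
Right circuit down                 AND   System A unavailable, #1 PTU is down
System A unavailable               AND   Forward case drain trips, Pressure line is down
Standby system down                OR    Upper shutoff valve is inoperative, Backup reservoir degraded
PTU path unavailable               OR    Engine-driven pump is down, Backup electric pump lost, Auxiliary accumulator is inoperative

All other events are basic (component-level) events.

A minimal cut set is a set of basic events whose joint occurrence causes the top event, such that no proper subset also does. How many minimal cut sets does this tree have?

6

PTU path unavailable [OR]: union of children's cut sets → 3 cut set(s).
Standby system down [OR]: union of children's cut sets → 2 cut set(s).
System A unavailable [AND]: one cut set from each child combined → 1 × 1 = 1 cut set(s).
Right circuit down [AND]: one cut set from each child combined → 1 × 1 = 1 cut set(s).
Aircraft hydraulic pressure lost [OR]: union of children's cut sets → 6 cut set(s).
Minimal cut sets: {Engine-driven pump is down}; {Backup electric pump lost}; {Auxiliary accumulator is inoperative}; {Upper shutoff valve is inoperative}; {Backup reservoir degraded}; {#1 PTU is down, Forward case drain trips, Pressure line is down}.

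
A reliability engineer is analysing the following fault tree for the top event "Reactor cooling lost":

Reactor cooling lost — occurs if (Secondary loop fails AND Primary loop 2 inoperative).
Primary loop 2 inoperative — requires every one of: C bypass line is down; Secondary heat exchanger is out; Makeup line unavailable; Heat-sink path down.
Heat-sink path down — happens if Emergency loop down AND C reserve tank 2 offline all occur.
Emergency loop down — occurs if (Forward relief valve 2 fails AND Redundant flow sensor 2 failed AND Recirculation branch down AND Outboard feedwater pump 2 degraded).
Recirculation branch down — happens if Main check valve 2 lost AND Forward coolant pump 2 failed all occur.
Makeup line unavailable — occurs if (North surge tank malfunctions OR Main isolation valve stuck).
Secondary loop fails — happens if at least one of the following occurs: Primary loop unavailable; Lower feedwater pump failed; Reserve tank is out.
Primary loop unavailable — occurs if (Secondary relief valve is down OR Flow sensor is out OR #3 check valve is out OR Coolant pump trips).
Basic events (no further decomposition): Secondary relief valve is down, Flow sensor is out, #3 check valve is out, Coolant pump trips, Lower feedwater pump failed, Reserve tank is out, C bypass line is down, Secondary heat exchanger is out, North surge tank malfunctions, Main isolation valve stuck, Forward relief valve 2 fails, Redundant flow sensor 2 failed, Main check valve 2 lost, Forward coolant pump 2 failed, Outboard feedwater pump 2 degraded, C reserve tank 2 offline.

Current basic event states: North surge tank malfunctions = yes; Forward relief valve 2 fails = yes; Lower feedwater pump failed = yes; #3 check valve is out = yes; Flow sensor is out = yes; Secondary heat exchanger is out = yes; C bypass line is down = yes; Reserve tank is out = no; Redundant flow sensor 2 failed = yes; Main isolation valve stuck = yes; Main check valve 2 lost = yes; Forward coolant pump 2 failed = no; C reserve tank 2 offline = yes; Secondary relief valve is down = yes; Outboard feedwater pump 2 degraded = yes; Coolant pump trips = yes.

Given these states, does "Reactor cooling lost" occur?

Primary loop unavailable [OR]: Secondary relief valve is down=occurs, Flow sensor is out=occurs, #3 check valve is out=occurs, Coolant pump trips=occurs → at least one input occurs → occurs.
Secondary loop fails [OR]: Primary loop unavailable=occurs, Lower feedwater pump failed=occurs, Reserve tank is out=not → at least one input occurs → occurs.
Makeup line unavailable [OR]: North surge tank malfunctions=occurs, Main isolation valve stuck=occurs → at least one input occurs → occurs.
Recirculation branch down [AND]: Main check valve 2 lost=occurs, Forward coolant pump 2 failed=not → not all inputs occur → does not occur.
Emergency loop down [AND]: Forward relief valve 2 fails=occurs, Redundant flow sensor 2 failed=occurs, Recirculation branch down=not, Outboard feedwater pump 2 degraded=occurs → not all inputs occur → does not occur.
Heat-sink path down [AND]: Emergency loop down=not, C reserve tank 2 offline=occurs → not all inputs occur → does not occur.
Primary loop 2 inoperative [AND]: C bypass line is down=occurs, Secondary heat exchanger is out=occurs, Makeup line unavailable=occurs, Heat-sink path down=not → not all inputs occur → does not occur.
Reactor cooling lost [AND]: Secondary loop fails=occurs, Primary loop 2 inoperative=not → not all inputs occur → does not occur.

No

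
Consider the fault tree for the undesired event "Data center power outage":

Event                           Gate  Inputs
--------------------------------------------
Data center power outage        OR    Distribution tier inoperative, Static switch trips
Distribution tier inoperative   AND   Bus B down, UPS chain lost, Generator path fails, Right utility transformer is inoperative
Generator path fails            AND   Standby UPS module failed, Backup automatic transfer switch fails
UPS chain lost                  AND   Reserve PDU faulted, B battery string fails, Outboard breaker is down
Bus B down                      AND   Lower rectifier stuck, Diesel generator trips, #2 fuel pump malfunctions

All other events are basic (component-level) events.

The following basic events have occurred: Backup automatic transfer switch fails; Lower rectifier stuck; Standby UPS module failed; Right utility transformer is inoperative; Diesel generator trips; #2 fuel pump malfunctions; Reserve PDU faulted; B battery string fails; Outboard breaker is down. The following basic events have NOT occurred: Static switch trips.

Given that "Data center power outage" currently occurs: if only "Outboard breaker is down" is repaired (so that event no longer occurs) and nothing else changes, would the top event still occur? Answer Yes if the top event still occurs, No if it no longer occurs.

No

Counterfactual: set "Outboard breaker is down" to not occurred.
Bus B down [AND]: Lower rectifier stuck=occurs, Diesel generator trips=occurs, #2 fuel pump malfunctions=occurs → all inputs occur → occurs.
UPS chain lost [AND]: Reserve PDU faulted=occurs, B battery string fails=occurs, Outboard breaker is down=not → not all inputs occur → does not occur.
Generator path fails [AND]: Standby UPS module failed=occurs, Backup automatic transfer switch fails=occurs → all inputs occur → occurs.
Distribution tier inoperative [AND]: Bus B down=occurs, UPS chain lost=not, Generator path fails=occurs, Right utility transformer is inoperative=occurs → not all inputs occur → does not occur.
Data center power outage [OR]: Distribution tier inoperative=not, Static switch trips=not → no input occurs → does not occur.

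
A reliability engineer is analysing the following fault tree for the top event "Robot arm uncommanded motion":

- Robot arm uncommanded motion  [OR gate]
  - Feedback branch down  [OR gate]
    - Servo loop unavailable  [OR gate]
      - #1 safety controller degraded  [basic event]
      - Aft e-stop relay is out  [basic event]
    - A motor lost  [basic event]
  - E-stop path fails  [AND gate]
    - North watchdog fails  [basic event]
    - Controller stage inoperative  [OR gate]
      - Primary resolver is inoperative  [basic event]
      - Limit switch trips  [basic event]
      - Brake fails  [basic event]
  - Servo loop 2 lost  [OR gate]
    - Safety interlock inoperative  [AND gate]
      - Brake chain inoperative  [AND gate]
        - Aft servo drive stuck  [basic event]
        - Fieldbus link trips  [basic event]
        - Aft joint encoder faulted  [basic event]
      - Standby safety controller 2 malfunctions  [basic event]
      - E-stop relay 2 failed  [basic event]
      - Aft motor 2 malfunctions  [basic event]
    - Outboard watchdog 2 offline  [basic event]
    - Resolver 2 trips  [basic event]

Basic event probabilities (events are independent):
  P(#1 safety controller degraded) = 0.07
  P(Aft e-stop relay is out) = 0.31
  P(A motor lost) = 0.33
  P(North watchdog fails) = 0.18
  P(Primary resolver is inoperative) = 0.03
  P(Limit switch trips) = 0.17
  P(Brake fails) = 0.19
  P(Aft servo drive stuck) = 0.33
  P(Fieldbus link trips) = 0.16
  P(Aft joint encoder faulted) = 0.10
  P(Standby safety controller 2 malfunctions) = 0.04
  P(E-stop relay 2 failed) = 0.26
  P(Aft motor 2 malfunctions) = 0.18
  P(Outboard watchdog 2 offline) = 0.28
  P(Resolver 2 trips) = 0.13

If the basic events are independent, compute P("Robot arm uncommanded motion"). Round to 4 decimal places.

P(Servo loop unavailable) [OR] = 1 − (1−0.07) × (1−0.31) = 0.358300
P(Feedback branch down) [OR] = 1 − (1−0.358300) × (1−0.33) = 0.570061
P(Controller stage inoperative) [OR] = 1 − (1−0.03) × (1−0.17) × (1−0.19) = 0.347869
P(E-stop path fails) [AND] = 0.18 × 0.347869 = 0.062616
P(Brake chain inoperative) [AND] = 0.33 × 0.16 × 0.10 = 0.005280
P(Safety interlock inoperative) [AND] = 0.005280 × 0.04 × 0.26 × 0.18 = 0.000010
P(Servo loop 2 lost) [OR] = 1 − (1−0.000010) × (1−0.28) × (1−0.13) = 0.373606
P(Robot arm uncommanded motion) [OR] = 1 − (1−0.570061) × (1−0.062616) × (1−0.373606) = 0.747552
Rounded to 4 decimal places: P(Robot arm uncommanded motion) ≈ 0.7476.

0.7476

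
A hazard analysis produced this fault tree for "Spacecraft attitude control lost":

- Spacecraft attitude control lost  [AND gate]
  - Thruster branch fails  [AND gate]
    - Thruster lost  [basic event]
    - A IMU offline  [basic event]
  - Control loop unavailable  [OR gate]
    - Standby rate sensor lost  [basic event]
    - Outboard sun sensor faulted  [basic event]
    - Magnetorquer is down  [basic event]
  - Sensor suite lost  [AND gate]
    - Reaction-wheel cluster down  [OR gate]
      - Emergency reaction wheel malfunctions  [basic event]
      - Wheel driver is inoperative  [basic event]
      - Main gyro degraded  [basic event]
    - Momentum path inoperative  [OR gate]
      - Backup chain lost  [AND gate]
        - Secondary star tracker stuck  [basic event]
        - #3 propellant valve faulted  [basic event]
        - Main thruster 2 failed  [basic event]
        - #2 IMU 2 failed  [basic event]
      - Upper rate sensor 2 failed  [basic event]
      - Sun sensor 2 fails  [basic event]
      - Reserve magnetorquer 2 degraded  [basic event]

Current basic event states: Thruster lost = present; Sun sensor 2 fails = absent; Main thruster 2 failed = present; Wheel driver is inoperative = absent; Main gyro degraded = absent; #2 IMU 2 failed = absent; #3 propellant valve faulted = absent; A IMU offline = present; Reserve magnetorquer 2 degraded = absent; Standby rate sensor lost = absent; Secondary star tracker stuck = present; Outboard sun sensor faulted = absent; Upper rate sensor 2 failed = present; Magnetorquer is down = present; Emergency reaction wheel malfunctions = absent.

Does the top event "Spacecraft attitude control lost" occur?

No

Thruster branch fails [AND]: Thruster lost=occurs, A IMU offline=occurs → all inputs occur → occurs.
Control loop unavailable [OR]: Standby rate sensor lost=not, Outboard sun sensor faulted=not, Magnetorquer is down=occurs → at least one input occurs → occurs.
Reaction-wheel cluster down [OR]: Emergency reaction wheel malfunctions=not, Wheel driver is inoperative=not, Main gyro degraded=not → no input occurs → does not occur.
Backup chain lost [AND]: Secondary star tracker stuck=occurs, #3 propellant valve faulted=not, Main thruster 2 failed=occurs, #2 IMU 2 failed=not → not all inputs occur → does not occur.
Momentum path inoperative [OR]: Backup chain lost=not, Upper rate sensor 2 failed=occurs, Sun sensor 2 fails=not, Reserve magnetorquer 2 degraded=not → at least one input occurs → occurs.
Sensor suite lost [AND]: Reaction-wheel cluster down=not, Momentum path inoperative=occurs → not all inputs occur → does not occur.
Spacecraft attitude control lost [AND]: Thruster branch fails=occurs, Control loop unavailable=occurs, Sensor suite lost=not → not all inputs occur → does not occur.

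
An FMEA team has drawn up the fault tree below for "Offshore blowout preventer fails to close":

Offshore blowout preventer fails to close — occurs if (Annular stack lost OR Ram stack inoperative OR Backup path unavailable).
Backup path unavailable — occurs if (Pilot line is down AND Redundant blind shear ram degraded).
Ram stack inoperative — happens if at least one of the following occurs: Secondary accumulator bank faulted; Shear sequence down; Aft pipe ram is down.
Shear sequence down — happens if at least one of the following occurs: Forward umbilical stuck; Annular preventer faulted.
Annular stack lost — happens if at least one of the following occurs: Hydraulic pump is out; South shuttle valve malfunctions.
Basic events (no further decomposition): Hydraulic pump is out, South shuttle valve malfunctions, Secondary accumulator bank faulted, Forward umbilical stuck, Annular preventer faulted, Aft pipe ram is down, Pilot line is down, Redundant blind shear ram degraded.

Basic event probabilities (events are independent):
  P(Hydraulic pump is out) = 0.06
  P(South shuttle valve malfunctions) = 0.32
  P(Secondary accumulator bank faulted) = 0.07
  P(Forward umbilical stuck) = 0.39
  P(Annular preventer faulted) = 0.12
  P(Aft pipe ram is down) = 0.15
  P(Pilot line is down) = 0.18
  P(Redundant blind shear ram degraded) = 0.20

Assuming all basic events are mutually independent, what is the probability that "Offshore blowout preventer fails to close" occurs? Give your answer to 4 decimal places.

0.7385

P(Annular stack lost) [OR] = 1 − (1−0.06) × (1−0.32) = 0.360800
P(Shear sequence down) [OR] = 1 − (1−0.39) × (1−0.12) = 0.463200
P(Ram stack inoperative) [OR] = 1 − (1−0.07) × (1−0.463200) × (1−0.15) = 0.575660
P(Backup path unavailable) [AND] = 0.18 × 0.20 = 0.036000
P(Offshore blowout preventer fails to close) [OR] = 1 − (1−0.360800) × (1−0.575660) × (1−0.036000) = 0.738526
Rounded to 4 decimal places: P(Offshore blowout preventer fails to close) ≈ 0.7385.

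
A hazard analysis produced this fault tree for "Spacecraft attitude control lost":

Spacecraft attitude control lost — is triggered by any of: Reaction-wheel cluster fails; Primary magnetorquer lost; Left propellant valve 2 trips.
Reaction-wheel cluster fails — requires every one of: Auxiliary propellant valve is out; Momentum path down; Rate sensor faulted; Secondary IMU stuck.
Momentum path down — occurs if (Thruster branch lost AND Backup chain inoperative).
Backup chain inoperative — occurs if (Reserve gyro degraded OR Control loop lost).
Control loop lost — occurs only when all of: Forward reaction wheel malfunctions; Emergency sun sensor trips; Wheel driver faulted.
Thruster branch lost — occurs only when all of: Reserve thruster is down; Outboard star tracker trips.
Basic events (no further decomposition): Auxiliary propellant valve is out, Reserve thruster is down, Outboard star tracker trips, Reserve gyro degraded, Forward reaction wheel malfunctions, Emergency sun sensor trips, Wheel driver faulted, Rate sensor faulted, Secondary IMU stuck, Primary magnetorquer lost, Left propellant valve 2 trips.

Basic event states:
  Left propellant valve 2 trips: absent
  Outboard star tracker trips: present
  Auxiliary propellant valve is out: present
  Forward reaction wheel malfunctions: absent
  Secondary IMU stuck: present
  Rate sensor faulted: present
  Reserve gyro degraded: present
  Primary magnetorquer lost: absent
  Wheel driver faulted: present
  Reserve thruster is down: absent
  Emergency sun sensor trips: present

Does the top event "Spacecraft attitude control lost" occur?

No

Thruster branch lost [AND]: Reserve thruster is down=not, Outboard star tracker trips=occurs → not all inputs occur → does not occur.
Control loop lost [AND]: Forward reaction wheel malfunctions=not, Emergency sun sensor trips=occurs, Wheel driver faulted=occurs → not all inputs occur → does not occur.
Backup chain inoperative [OR]: Reserve gyro degraded=occurs, Control loop lost=not → at least one input occurs → occurs.
Momentum path down [AND]: Thruster branch lost=not, Backup chain inoperative=occurs → not all inputs occur → does not occur.
Reaction-wheel cluster fails [AND]: Auxiliary propellant valve is out=occurs, Momentum path down=not, Rate sensor faulted=occurs, Secondary IMU stuck=occurs → not all inputs occur → does not occur.
Spacecraft attitude control lost [OR]: Reaction-wheel cluster fails=not, Primary magnetorquer lost=not, Left propellant valve 2 trips=not → no input occurs → does not occur.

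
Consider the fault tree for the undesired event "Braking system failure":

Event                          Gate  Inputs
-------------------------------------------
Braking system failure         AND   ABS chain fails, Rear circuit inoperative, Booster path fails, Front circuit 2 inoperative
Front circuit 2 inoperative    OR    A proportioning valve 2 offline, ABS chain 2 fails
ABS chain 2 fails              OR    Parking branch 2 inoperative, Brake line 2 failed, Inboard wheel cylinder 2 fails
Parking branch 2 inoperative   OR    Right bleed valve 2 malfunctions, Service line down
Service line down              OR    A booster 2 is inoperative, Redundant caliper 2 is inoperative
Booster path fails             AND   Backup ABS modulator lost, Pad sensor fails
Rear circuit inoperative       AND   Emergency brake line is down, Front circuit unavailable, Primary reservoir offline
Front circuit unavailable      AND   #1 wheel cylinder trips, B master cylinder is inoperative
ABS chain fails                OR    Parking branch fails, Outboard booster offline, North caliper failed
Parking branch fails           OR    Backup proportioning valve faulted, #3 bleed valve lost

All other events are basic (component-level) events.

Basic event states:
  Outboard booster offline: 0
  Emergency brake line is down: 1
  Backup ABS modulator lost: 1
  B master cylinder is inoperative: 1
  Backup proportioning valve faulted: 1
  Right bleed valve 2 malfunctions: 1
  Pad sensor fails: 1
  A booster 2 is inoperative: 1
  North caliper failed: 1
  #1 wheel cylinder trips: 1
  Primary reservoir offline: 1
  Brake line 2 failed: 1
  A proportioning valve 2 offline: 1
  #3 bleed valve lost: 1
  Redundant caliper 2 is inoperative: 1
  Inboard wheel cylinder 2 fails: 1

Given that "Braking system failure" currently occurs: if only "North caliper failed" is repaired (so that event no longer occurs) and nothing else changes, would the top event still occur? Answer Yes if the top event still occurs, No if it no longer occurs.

Counterfactual: set "North caliper failed" to not occurred.
Parking branch fails [OR]: Backup proportioning valve faulted=occurs, #3 bleed valve lost=occurs → at least one input occurs → occurs.
ABS chain fails [OR]: Parking branch fails=occurs, Outboard booster offline=not, North caliper failed=not → at least one input occurs → occurs.
Front circuit unavailable [AND]: #1 wheel cylinder trips=occurs, B master cylinder is inoperative=occurs → all inputs occur → occurs.
Rear circuit inoperative [AND]: Emergency brake line is down=occurs, Front circuit unavailable=occurs, Primary reservoir offline=occurs → all inputs occur → occurs.
Booster path fails [AND]: Backup ABS modulator lost=occurs, Pad sensor fails=occurs → all inputs occur → occurs.
Service line down [OR]: A booster 2 is inoperative=occurs, Redundant caliper 2 is inoperative=occurs → at least one input occurs → occurs.
Parking branch 2 inoperative [OR]: Right bleed valve 2 malfunctions=occurs, Service line down=occurs → at least one input occurs → occurs.
ABS chain 2 fails [OR]: Parking branch 2 inoperative=occurs, Brake line 2 failed=occurs, Inboard wheel cylinder 2 fails=occurs → at least one input occurs → occurs.
Front circuit 2 inoperative [OR]: A proportioning valve 2 offline=occurs, ABS chain 2 fails=occurs → at least one input occurs → occurs.
Braking system failure [AND]: ABS chain fails=occurs, Rear circuit inoperative=occurs, Booster path fails=occurs, Front circuit 2 inoperative=occurs → all inputs occur → occurs.

Yes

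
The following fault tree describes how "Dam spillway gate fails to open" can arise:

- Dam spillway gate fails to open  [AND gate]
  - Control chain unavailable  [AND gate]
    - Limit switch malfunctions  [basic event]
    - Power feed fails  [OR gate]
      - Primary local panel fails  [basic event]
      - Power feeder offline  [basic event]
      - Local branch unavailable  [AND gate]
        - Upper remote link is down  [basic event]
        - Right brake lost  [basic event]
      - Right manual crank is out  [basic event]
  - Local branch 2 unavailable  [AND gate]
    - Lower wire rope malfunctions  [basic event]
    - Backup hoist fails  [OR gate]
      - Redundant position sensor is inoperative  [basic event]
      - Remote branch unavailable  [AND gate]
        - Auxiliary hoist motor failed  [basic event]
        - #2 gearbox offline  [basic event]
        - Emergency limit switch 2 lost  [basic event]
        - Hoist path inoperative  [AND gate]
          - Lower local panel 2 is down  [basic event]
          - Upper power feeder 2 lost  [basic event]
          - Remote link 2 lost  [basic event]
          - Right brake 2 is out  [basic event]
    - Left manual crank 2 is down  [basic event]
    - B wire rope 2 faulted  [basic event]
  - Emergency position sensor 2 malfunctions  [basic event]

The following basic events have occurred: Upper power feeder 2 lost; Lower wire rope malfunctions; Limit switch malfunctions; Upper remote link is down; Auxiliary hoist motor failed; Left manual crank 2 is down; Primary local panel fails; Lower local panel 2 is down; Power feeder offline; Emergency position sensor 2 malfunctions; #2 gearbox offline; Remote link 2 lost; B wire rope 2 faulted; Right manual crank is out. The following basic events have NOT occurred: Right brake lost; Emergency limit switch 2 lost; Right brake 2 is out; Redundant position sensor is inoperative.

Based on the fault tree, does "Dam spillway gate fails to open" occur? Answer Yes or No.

No

Local branch unavailable [AND]: Upper remote link is down=occurs, Right brake lost=not → not all inputs occur → does not occur.
Power feed fails [OR]: Primary local panel fails=occurs, Power feeder offline=occurs, Local branch unavailable=not, Right manual crank is out=occurs → at least one input occurs → occurs.
Control chain unavailable [AND]: Limit switch malfunctions=occurs, Power feed fails=occurs → all inputs occur → occurs.
Hoist path inoperative [AND]: Lower local panel 2 is down=occurs, Upper power feeder 2 lost=occurs, Remote link 2 lost=occurs, Right brake 2 is out=not → not all inputs occur → does not occur.
Remote branch unavailable [AND]: Auxiliary hoist motor failed=occurs, #2 gearbox offline=occurs, Emergency limit switch 2 lost=not, Hoist path inoperative=not → not all inputs occur → does not occur.
Backup hoist fails [OR]: Redundant position sensor is inoperative=not, Remote branch unavailable=not → no input occurs → does not occur.
Local branch 2 unavailable [AND]: Lower wire rope malfunctions=occurs, Backup hoist fails=not, Left manual crank 2 is down=occurs, B wire rope 2 faulted=occurs → not all inputs occur → does not occur.
Dam spillway gate fails to open [AND]: Control chain unavailable=occurs, Local branch 2 unavailable=not, Emergency position sensor 2 malfunctions=occurs → not all inputs occur → does not occur.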